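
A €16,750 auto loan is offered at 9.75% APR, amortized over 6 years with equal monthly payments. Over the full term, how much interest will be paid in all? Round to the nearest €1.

Monthly rate = 9.75%/12 = 0.0081250; payment = 16,750 × 0.0081250 / (1 − (1+0.0081250)^−72) = €308.20.
Total paid = 72 × €308.20 = €22,190.40; interest = €22,190.40 − €16,750 = €5,440.40.

€5,440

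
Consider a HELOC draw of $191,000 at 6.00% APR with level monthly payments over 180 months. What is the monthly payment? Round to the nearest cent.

At 6.00% the monthly rate is 0.0050000, so the payment is 191,000 × 0.0050000 / (1 − 1.0050000^−180) = $1,611.77.

$1,611.77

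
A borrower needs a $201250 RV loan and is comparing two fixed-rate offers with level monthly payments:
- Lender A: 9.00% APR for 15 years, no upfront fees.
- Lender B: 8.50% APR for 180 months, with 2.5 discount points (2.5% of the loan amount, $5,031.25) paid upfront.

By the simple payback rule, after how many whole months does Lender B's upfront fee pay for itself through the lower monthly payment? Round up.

Lender A: monthly rate = 9%/12 = 0.0075000; payment = 201,250 × 0.0075000 / (1 − (1+0.0075000)^−180) = $2,041.21.
Lender B: at 8.50% the monthly rate is 0.0070833, so the payment is 201,250 × 0.0070833 / (1 − 1.0070833^−180) = $1,981.79.
Monthly savings = $2,041.21 − $1,981.79 = $59.42.
Break-even = $5,031.25 / $59.42 = 84.67 → 85 months.

85 months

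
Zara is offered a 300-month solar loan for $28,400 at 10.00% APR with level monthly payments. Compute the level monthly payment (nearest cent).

$258.07

Monthly rate = 10%/12 = 0.0083333; payment = 28,400 × 0.0083333 / (1 − (1+0.0083333)^−300) = $258.07.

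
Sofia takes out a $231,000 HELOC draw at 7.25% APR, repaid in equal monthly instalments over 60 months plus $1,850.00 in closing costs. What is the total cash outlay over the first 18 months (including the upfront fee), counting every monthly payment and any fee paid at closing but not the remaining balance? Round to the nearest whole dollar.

At 7.25% the monthly rate is 0.0060417, so the payment is 231,000 × 0.0060417 / (1 − 1.0060417^−60) = $4,601.37.
Total outlay = 18 × $4,601.37 + $1,850.00 = $84,674.66.

$84,675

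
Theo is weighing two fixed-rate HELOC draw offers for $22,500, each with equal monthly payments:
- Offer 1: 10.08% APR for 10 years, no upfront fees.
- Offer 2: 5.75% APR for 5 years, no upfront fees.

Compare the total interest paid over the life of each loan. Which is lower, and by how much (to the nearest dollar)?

Offer 2 by $9,858

Offer 1: at 10.08% the monthly rate is 0.0084000, so the payment is 22,500 × 0.0084000 / (1 − 1.0084000^−120) = $298.34.
Total interest on Offer 1 = 120 × $298.34 − $22,500 = $13,300.80.
Offer 2: monthly rate = 5.75%/12 = 0.0047917; payment = 22,500 × 0.0047917 / (1 − (1+0.0047917)^−60) = $432.38.
Total interest on Offer 2 = 60 × $432.38 − $22,500 = $3,442.80.
Offer 2 is lower by $9,858.00.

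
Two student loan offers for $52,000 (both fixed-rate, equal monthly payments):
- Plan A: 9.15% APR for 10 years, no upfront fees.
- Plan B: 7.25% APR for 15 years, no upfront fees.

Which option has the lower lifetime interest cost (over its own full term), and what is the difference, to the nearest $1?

Plan A: monthly rate = 9.15%/12 = 0.0076250; payment = 52,000 × 0.0076250 / (1 − (1+0.0076250)^−120) = $662.94.
Total interest on Plan A = 120 × $662.94 − $52,000 = $27,552.80.
Plan B: at 7.25% the monthly rate is 0.0060417, so the payment is 52,000 × 0.0060417 / (1 − 1.0060417^−180) = $474.69.
Total interest on Plan B = 180 × $474.69 − $52,000 = $33,444.20.
Plan A is lower by $5,891.40.

Plan A by $5,891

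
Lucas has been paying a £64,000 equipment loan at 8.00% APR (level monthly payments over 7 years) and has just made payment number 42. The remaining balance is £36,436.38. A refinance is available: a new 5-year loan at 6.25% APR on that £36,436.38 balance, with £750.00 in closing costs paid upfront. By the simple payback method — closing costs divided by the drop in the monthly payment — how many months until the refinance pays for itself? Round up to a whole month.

3 months

Current payment = 64,000 × 8%/12 / (1 − (1+0.0066667)^−84) = £997.52.
Refinanced payment = 36,436.38 × 0.0052083 / (1 − (1+0.0052083)^−60) = £708.66.
Monthly savings = £997.52 − £708.66 = £288.86.
Break-even = £750.00 / £288.86 = 2.60 → 3 months.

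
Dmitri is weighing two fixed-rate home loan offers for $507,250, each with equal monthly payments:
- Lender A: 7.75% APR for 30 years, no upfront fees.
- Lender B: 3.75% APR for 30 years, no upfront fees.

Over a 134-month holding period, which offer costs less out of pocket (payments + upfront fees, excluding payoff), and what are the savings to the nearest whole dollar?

Lender A: monthly rate = 7.75%/12 = 0.0064583; payment = 507,250 × 0.0064583 / (1 − (1+0.0064583)^−360) = $3,634.00.
Lender B: monthly rate = 3.75%/12 = 0.0031250; payment = 507,250 × 0.0031250 / (1 − (1+0.0031250)^−360) = $2,349.15.
Over 134 months: Lender A costs 134 × $3,634.00 = $486,956.00; Lender B costs 134 × $2,349.15 = $314,786.10.
Lender B is cheaper by $486,956.00 − $314,786.10 = $172,169.90.

Lender B by $172,170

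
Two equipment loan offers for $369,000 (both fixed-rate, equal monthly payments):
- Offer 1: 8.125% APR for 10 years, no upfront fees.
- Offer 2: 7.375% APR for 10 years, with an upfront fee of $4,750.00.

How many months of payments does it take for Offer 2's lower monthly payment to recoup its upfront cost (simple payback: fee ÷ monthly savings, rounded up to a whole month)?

Offer 1: monthly rate = 8.125%/12 = 0.0067708; payment = 369,000 × 0.0067708 / (1 − (1+0.0067708)^−120) = $4,501.40.
Offer 2: monthly rate = 7.375%/12 = 0.0061458; payment = 369,000 × 0.0061458 / (1 − (1+0.0061458)^−120) = $4,356.06.
Monthly savings = $4,501.40 − $4,356.06 = $145.34.
Break-even = $4,750.00 / $145.34 = 32.68 → 33 months.

33 months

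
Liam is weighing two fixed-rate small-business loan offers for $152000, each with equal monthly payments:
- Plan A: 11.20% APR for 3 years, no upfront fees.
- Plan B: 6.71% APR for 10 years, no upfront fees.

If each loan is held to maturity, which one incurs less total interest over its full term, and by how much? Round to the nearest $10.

Plan A by $29,400

Plan A: monthly rate = 11.2%/12 = 0.0093333; payment = 152,000 × 0.0093333 / (1 − (1+0.0093333)^−36) = $4,990.69.
Total interest on Plan A = 36 × $4,990.69 − $152,000 = $27,664.84.
Plan B: monthly rate = 6.71%/12 = 0.0055917; payment = 152,000 × 0.0055917 / (1 − (1+0.0055917)^−120) = $1,742.21.
Total interest on Plan B = 120 × $1,742.21 − $152,000 = $57,065.20.
Plan A is lower by $29,400.36.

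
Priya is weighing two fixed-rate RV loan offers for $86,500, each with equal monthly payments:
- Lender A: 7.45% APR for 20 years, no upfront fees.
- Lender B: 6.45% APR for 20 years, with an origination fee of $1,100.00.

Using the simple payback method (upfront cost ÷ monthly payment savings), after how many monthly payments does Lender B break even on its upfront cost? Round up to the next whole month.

22 months

Lender A: monthly rate = 7.45%/12 = 0.0062083; payment = 86,500 × 0.0062083 / (1 − (1+0.0062083)^−240) = $694.20.
Lender B: at 6.45% the monthly rate is 0.0053750, so the payment is 86,500 × 0.0053750 / (1 − 1.0053750^−240) = $642.38.
Monthly savings = $694.20 − $642.38 = $51.82.
Break-even = $1,100.00 / $51.82 = 21.23 → 22 months.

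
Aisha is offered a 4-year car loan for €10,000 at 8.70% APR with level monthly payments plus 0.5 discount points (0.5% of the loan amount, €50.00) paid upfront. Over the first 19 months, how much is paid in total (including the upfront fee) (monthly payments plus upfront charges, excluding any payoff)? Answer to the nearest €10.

Monthly rate = 8.7%/12 = 0.0072500; payment = 10,000 × 0.0072500 / (1 − (1+0.0072500)^−48) = €247.43.
Total outlay = 19 × €247.43 + €50.00 = €4,751.17.

€4,750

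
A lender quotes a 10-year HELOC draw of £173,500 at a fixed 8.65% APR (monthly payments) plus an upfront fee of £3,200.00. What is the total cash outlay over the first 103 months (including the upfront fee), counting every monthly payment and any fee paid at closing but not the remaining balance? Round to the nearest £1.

£226,205

At 8.65% the monthly rate is 0.0072083, so the payment is 173,500 × 0.0072083 / (1 − 1.0072083^−120) = £2,165.10.
Total outlay = 103 × £2,165.10 + £3,200.00 = £226,205.30.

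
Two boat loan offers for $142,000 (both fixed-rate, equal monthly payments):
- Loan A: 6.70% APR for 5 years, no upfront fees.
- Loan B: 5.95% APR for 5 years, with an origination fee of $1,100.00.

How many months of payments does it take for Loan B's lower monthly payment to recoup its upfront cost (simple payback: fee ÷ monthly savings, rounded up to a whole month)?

23 months

Loan A: monthly rate = 6.7%/12 = 0.0055833; payment = 142,000 × 0.0055833 / (1 − (1+0.0055833)^−60) = $2,791.71.
Loan B: monthly rate = 5.95%/12 = 0.0049583; payment = 142,000 × 0.0049583 / (1 − (1+0.0049583)^−60) = $2,741.96.
Monthly savings = $2,791.71 − $2,741.96 = $49.75.
Break-even = $1,100.00 / $49.75 = 22.11 → 23 months.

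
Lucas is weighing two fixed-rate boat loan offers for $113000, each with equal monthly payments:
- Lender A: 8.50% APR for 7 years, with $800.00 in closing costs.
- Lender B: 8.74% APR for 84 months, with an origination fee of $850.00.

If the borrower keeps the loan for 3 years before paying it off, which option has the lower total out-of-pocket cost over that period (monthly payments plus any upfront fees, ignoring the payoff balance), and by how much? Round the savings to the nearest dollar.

Lender A by $542

Lender A: monthly rate = 8.5%/12 = 0.0070833; payment = 113,000 × 0.0070833 / (1 − (1+0.0070833)^−84) = $1,789.52.
Lender B: at 8.74% the monthly rate is 0.0072833, so the payment is 113,000 × 0.0072833 / (1 − 1.0072833^−84) = $1,803.19.
Over 36 months: Lender A costs 36 × $1,789.52 + $800.00 = $65,222.72; Lender B costs 36 × $1,803.19 + $850.00 = $65,764.84.
Lender A is cheaper by $65,764.84 − $65,222.72 = $542.12.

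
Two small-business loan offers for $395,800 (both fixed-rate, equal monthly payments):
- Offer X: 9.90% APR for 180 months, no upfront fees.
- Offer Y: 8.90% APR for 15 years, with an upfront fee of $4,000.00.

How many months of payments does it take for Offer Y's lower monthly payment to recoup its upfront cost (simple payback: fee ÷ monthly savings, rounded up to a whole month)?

17 months

Offer X: monthly rate = 9.9%/12 = 0.0082500; payment = 395,800 × 0.0082500 / (1 − (1+0.0082500)^−180) = $4,229.11.
Offer Y: monthly rate = 8.9%/12 = 0.0074167; payment = 395,800 × 0.0074167 / (1 − (1+0.0074167)^−180) = $3,990.96.
Monthly savings = $4,229.11 − $3,990.96 = $238.15.
Break-even = $4,000.00 / $238.15 = 16.80 → 17 months.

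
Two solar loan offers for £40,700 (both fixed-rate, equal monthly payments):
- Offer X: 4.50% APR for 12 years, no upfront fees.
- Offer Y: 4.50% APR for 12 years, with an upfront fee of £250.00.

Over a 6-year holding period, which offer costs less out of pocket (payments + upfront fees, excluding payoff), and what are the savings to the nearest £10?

Offer X: at 4.50% the monthly rate is 0.0037500, so the payment is 40,700 × 0.0037500 / (1 − 1.0037500^−144) = £366.30.
Offer Y: monthly rate = 4.5%/12 = 0.0037500; payment = 40,700 × 0.0037500 / (1 − (1+0.0037500)^−144) = £366.30.
Over 72 months: Offer X costs 72 × £366.30 = £26,373.60; Offer Y costs 72 × £366.30 + £250.00 = £26,623.60.
Offer X is cheaper by £26,623.60 − £26,373.60 = £250.00.

Offer X by £250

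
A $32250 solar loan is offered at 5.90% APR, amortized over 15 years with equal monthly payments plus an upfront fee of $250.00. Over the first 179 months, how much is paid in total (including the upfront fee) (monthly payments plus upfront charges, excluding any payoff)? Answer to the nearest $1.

$48,652

At 5.90% the monthly rate is 0.0049167, so the payment is 32,250 × 0.0049167 / (1 − 1.0049167^−180) = $270.40.
Total outlay = 179 × $270.40 + $250.00 = $48,651.60.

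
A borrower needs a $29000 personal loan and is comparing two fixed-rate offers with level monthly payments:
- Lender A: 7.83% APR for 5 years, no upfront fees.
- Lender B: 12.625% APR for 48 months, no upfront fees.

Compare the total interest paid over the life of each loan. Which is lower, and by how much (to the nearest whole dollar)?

Lender A: monthly rate = 7.83%/12 = 0.0065250; payment = 29,000 × 0.0065250 / (1 − (1+0.0065250)^−60) = $585.66.
Total interest on Lender A = 60 × $585.66 − $29,000 = $6,139.60.
Lender B: monthly rate = 12.625%/12 = 0.0105208; payment = 29,000 × 0.0105208 / (1 − (1+0.0105208)^−48) = $772.61.
Total interest on Lender B = 48 × $772.61 − $29,000 = $8,085.28.
Lender A is lower by $1,945.68.

Lender A by $1,946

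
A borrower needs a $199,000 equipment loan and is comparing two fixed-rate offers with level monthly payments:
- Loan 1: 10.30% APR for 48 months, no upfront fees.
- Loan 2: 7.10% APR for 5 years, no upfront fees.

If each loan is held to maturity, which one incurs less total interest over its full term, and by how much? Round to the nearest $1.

Loan 1: monthly rate = 10.3%/12 = 0.0085833; payment = 199,000 × 0.0085833 / (1 − (1+0.0085833)^−48) = $5,075.87.
Total interest on Loan 1 = 48 × $5,075.87 − $199,000 = $44,641.76.
Loan 2: at 7.10% the monthly rate is 0.0059167, so the payment is 199,000 × 0.0059167 / (1 − 1.0059167^−60) = $3,949.83.
Total interest on Loan 2 = 60 × $3,949.83 − $199,000 = $37,989.80.
Loan 2 is lower by $6,651.96.

Loan 2 by $6,652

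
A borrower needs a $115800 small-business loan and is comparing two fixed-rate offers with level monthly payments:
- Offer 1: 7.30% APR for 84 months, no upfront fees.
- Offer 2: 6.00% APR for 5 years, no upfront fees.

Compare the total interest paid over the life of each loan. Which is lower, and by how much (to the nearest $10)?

Offer 1: monthly rate = 7.3%/12 = 0.0060833; payment = 115,800 × 0.0060833 / (1 − (1+0.0060833)^−84) = $1,764.76.
Total interest on Offer 1 = 84 × $1,764.76 − $115,800 = $32,439.84.
Offer 2: monthly rate = 6%/12 = 0.0050000; payment = 115,800 × 0.0050000 / (1 − (1+0.0050000)^−60) = $2,238.74.
Total interest on Offer 2 = 60 × $2,238.74 − $115,800 = $18,524.40.
Offer 2 is lower by $13,915.44.

Offer 2 by $13,920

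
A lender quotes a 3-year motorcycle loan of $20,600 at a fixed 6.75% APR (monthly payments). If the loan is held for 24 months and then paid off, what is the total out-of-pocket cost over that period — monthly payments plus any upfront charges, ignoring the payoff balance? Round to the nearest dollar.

$15,209

Monthly rate = 6.75%/12 = 0.0056250; payment = 20,600 × 0.0056250 / (1 − (1+0.0056250)^−36) = $633.72.
Total outlay = 24 × $633.72 = $15,209.28.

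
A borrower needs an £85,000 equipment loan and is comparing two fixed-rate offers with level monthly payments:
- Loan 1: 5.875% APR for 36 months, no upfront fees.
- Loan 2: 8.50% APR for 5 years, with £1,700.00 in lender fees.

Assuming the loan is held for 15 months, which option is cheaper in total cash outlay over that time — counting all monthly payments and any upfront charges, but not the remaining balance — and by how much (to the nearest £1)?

Loan 2 by £10,857

Loan 1: at 5.875% the monthly rate is 0.0048958, so the payment is 85,000 × 0.0048958 / (1 − 1.0048958^−36) = £2,581.05.
Loan 2: at 8.50% the monthly rate is 0.0070833, so the payment is 85,000 × 0.0070833 / (1 − 1.0070833^−60) = £1,743.91.
Over 15 months: Loan 1 costs 15 × £2,581.05 = £38,715.75; Loan 2 costs 15 × £1,743.91 + £1,700.00 = £27,858.65.
Loan 2 is cheaper by £38,715.75 − £27,858.65 = £10,857.10.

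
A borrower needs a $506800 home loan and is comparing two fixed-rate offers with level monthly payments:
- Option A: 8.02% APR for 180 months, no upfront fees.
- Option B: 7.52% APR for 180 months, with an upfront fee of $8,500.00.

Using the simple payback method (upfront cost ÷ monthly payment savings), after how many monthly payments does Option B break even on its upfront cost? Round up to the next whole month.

59 months

Option A: at 8.02% the monthly rate is 0.0066833, so the payment is 506,800 × 0.0066833 / (1 − 1.0066833^−180) = $4,849.10.
Option B: monthly rate = 7.52%/12 = 0.0062667; payment = 506,800 × 0.0062667 / (1 − (1+0.0062667)^−180) = $4,703.86.
Monthly savings = $4,849.10 − $4,703.86 = $145.24.
Break-even = $8,500.00 / $145.24 = 58.52 → 59 months.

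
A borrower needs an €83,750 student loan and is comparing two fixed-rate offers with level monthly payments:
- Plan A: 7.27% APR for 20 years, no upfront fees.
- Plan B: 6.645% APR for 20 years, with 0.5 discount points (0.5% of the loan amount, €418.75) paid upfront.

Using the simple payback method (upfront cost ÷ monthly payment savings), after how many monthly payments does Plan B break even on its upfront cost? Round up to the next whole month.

Plan A: at 7.27% the monthly rate is 0.0060583, so the payment is 83,750 × 0.0060583 / (1 − 1.0060583^−240) = €662.96.
Plan B: monthly rate = 6.645%/12 = 0.0055375; payment = 83,750 × 0.0055375 / (1 − (1+0.0055375)^−240) = €631.59.
Monthly savings = €662.96 − €631.59 = €31.37.
Break-even = €418.75 / €31.37 = 13.35 → 14 months.

14 months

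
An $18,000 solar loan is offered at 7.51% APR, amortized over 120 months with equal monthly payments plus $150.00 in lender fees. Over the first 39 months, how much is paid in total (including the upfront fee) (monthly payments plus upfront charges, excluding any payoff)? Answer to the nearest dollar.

At 7.51% the monthly rate is 0.0062583, so the payment is 18,000 × 0.0062583 / (1 − 1.0062583^−120) = $213.76.
Total outlay = 39 × $213.76 + $150.00 = $8,486.64.

$8,487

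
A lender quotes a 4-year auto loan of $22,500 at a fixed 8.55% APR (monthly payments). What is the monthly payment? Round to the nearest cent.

Monthly rate = 8.55%/12 = 0.0071250; payment = 22,500 × 0.0071250 / (1 − (1+0.0071250)^−48) = $555.12.

$555.12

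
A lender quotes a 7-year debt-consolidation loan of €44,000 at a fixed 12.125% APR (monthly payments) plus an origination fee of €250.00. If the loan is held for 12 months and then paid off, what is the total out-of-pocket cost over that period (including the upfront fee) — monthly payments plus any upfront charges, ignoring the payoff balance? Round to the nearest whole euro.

€9,606

Monthly rate = 12.125%/12 = 0.0101042; payment = 44,000 × 0.0101042 / (1 − (1+0.0101042)^−84) = €779.66.
Total outlay = 12 × €779.66 + €250.00 = €9,605.92.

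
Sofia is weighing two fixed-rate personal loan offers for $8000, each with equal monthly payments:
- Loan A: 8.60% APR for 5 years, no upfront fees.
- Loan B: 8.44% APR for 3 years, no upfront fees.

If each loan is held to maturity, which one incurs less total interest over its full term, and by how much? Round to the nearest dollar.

Loan A: monthly rate = 8.6%/12 = 0.0071667; payment = 8,000 × 0.0071667 / (1 − (1+0.0071667)^−60) = $164.52.
Total interest on Loan A = 60 × $164.52 − $8,000 = $1,871.20.
Loan B: monthly rate = 8.44%/12 = 0.0070333; payment = 8,000 × 0.0070333 / (1 − (1+0.0070333)^−36) = $252.32.
Total interest on Loan B = 36 × $252.32 − $8,000 = $1,083.52.
Loan B is lower by $787.68.

Loan B by $788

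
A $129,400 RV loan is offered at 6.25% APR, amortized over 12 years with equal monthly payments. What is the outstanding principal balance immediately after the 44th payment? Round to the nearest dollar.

$99,540

With monthly rate i = 6.25%/12 = 0.0052083, the balance after k of n payments is P · [(1+i)^n − (1+i)^k] / [(1+i)^n − 1].
(1+0.0052083)^144 = 2.11288356 and (1+0.0052083)^44 = 1.25680394, so the balance is 129,400 × (2.11288356 − 1.25680394) / (2.11288356 − 1) = $99,540.25.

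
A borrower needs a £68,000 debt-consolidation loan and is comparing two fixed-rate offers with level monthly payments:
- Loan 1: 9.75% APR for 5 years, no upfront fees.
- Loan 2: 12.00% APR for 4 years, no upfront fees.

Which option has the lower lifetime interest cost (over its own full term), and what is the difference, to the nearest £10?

Loan 2 by £230

Loan 1: at 9.75% the monthly rate is 0.0081250, so the payment is 68,000 × 0.0081250 / (1 − 1.0081250^−60) = £1,436.45.
Total interest on Loan 1 = 60 × £1,436.45 − £68,000 = £18,187.00.
Loan 2: monthly rate = 12%/12 = 0.0100000; payment = 68,000 × 0.0100000 / (1 − (1+0.0100000)^−48) = £1,790.70.
Total interest on Loan 2 = 48 × £1,790.70 − £68,000 = £17,953.60.
Loan 2 is lower by £233.40.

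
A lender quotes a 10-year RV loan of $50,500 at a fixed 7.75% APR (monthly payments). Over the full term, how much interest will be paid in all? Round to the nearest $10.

$22,230

Monthly rate = 7.75%/12 = 0.0064583; payment = 50,500 × 0.0064583 / (1 − (1+0.0064583)^−120) = $606.05.
Total paid = 120 × $606.05 = $72,726.00; interest = $72,726.00 − $50,500 = $22,226.00.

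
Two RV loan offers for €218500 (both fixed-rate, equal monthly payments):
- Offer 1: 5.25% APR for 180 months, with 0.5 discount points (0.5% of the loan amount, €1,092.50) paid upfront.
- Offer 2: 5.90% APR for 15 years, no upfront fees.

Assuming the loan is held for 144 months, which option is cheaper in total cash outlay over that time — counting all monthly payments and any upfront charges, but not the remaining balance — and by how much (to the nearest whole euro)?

Offer 1: monthly rate = 5.25%/12 = 0.0043750; payment = 218,500 × 0.0043750 / (1 − (1+0.0043750)^−180) = €1,756.47.
Offer 2: at 5.90% the monthly rate is 0.0049167, so the payment is 218,500 × 0.0049167 / (1 − 1.0049167^−180) = €1,832.04.
Over 144 months: Offer 1 costs 144 × €1,756.47 + €1,092.50 = €254,024.18; Offer 2 costs 144 × €1,832.04 = €263,813.76.
Offer 1 is cheaper by €263,813.76 − €254,024.18 = €9,789.58.

Offer 1 by €9,790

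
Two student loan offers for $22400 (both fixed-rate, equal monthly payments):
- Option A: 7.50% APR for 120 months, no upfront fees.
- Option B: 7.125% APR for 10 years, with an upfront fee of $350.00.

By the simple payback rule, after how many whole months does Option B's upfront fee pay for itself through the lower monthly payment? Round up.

Option A: monthly rate = 7.5%/12 = 0.0062500; payment = 22,400 × 0.0062500 / (1 − (1+0.0062500)^−120) = $265.89.
Option B: monthly rate = 7.125%/12 = 0.0059375; payment = 22,400 × 0.0059375 / (1 − (1+0.0059375)^−120) = $261.53.
Monthly savings = $265.89 − $261.53 = $4.36.
Break-even = $350.00 / $4.36 = 80.28 → 81 months.

81 months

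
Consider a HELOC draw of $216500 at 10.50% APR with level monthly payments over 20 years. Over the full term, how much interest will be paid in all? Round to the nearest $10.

At 10.50% the monthly rate is 0.0087500, so the payment is 216,500 × 0.0087500 / (1 − 1.0087500^−240) = $2,161.49.
Total paid = 240 × $2,161.49 = $518,757.60; interest = $518,757.60 − $216,500 = $302,257.60.

$302,260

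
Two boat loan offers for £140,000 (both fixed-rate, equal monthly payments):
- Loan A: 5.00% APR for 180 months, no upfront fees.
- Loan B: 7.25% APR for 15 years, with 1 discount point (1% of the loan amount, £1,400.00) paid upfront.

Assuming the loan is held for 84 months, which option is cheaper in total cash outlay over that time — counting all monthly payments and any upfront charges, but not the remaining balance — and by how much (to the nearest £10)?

Loan A: monthly rate = 5%/12 = 0.0041667; payment = 140,000 × 0.0041667 / (1 − (1+0.0041667)^−180) = £1,107.11.
Loan B: at 7.25% the monthly rate is 0.0060417, so the payment is 140,000 × 0.0060417 / (1 − 1.0060417^−180) = £1,278.01.
Over 84 months: Loan A costs 84 × £1,107.11 = £92,997.24; Loan B costs 84 × £1,278.01 + £1,400.00 = £108,752.84.
Loan A is cheaper by £108,752.84 − £92,997.24 = £15,755.60.

Loan A by £15,760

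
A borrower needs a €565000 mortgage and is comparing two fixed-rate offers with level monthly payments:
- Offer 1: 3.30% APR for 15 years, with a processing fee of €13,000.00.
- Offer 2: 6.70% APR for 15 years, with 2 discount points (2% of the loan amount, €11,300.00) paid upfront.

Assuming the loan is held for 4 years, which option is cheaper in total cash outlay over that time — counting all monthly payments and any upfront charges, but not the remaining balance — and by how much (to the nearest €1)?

Offer 1: at 3.30% the monthly rate is 0.0027500, so the payment is 565,000 × 0.0027500 / (1 − 1.0027500^−180) = €3,983.82.
Offer 2: monthly rate = 6.7%/12 = 0.0055833; payment = 565,000 × 0.0055833 / (1 − (1+0.0055833)^−180) = €4,984.09.
Over 48 months: Offer 1 costs 48 × €3,983.82 + €13,000.00 = €204,223.36; Offer 2 costs 48 × €4,984.09 + €11,300.00 = €250,536.32.
Offer 1 is cheaper by €250,536.32 − €204,223.36 = €46,312.96.

Offer 1 by €46,313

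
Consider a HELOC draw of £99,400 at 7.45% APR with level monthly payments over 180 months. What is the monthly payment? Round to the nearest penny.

£918.63

Monthly rate = 7.45%/12 = 0.0062083; payment = 99,400 × 0.0062083 / (1 − (1+0.0062083)^−180) = £918.63.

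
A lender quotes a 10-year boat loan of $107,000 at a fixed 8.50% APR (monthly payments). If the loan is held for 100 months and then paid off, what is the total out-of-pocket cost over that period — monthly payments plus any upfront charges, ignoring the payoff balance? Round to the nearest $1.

$132,665

At 8.50% the monthly rate is 0.0070833, so the payment is 107,000 × 0.0070833 / (1 − 1.0070833^−120) = $1,326.65.
Total outlay = 100 × $1,326.65 = $132,665.00.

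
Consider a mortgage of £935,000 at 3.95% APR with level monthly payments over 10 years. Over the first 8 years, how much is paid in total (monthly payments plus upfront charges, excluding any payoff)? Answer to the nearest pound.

Monthly rate = 3.95%/12 = 0.0032917; payment = 935,000 × 0.0032917 / (1 − (1+0.0032917)^−120) = £9,444.22.
Total outlay = 96 × £9,444.22 = £906,645.12.

£906,645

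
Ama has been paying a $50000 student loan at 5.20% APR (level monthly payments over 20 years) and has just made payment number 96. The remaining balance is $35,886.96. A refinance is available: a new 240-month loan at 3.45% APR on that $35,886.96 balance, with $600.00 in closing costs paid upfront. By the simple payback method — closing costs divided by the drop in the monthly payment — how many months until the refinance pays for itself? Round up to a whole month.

Current payment = 50,000 × 5.2%/12 / (1 − (1+0.0043333)^−240) = $335.53.
Refinanced payment = 35,886.96 × 0.0028750 / (1 − (1+0.0028750)^−240) = $207.21.
Monthly savings = $335.53 − $207.21 = $128.32.
Break-even = $600.00 / $128.32 = 4.68 → 5 months.

5 months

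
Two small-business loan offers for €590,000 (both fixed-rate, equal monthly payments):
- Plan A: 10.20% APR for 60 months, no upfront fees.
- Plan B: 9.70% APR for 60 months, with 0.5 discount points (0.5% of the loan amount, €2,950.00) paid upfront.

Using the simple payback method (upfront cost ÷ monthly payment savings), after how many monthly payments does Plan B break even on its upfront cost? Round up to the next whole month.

21 months

Plan A: monthly rate = 10.2%/12 = 0.0085000; payment = 590,000 × 0.0085000 / (1 − (1+0.0085000)^−60) = €12,593.90.
Plan B: monthly rate = 9.7%/12 = 0.0080833; payment = 590,000 × 0.0080833 / (1 − (1+0.0080833)^−60) = €12,448.84.
Monthly savings = €12,593.90 − €12,448.84 = €145.06.
Break-even = €2,950.00 / €145.06 = 20.34 → 21 months.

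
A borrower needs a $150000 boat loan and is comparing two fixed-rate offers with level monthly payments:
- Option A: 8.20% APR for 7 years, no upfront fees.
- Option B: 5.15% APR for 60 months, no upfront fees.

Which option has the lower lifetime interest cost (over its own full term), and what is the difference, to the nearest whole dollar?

Option A: at 8.20% the monthly rate is 0.0068333, so the payment is 150,000 × 0.0068333 / (1 − 1.0068333^−84) = $2,352.91.
Total interest on Option A = 84 × $2,352.91 − $150,000 = $47,644.44.
Option B: at 5.15% the monthly rate is 0.0042917, so the payment is 150,000 × 0.0042917 / (1 − 1.0042917^−60) = $2,841.00.
Total interest on Option B = 60 × $2,841.00 − $150,000 = $20,460.00.
Option B is lower by $27,184.44.

Option B by $27,184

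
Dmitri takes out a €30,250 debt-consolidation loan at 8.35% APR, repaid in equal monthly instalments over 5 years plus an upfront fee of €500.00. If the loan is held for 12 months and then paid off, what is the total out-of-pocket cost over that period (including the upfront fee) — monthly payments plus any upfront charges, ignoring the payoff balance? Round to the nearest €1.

Monthly rate = 8.35%/12 = 0.0069583; payment = 30,250 × 0.0069583 / (1 − (1+0.0069583)^−60) = €618.44.
Total outlay = 12 × €618.44 + €500.00 = €7,921.28.

€7,921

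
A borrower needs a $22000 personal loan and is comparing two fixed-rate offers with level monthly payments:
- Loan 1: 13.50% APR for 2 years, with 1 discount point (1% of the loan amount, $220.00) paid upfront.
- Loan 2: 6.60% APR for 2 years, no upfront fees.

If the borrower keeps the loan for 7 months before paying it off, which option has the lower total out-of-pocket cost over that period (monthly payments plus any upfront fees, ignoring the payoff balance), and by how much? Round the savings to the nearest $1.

Loan 2 by $711

Loan 1: monthly rate = 13.5%/12 = 0.0112500; payment = 22,000 × 0.0112500 / (1 − (1+0.0112500)^−24) = $1,051.09.
Loan 2: at 6.60% the monthly rate is 0.0055000, so the payment is 22,000 × 0.0055000 / (1 − 1.0055000^−24) = $981.01.
Over 7 months: Loan 1 costs 7 × $1,051.09 + $220.00 = $7,577.63; Loan 2 costs 7 × $981.01 = $6,867.07.
Loan 2 is cheaper by $7,577.63 − $6,867.07 = $710.56.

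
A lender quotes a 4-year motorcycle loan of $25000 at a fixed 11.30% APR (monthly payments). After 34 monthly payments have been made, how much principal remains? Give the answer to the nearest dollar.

With monthly rate i = 11.3%/12 = 0.0094167, the balance after k of n payments is P · [(1+i)^n − (1+i)^k] / [(1+i)^n − 1].
(1+0.0094167)^48 = 1.56813200 and (1+0.0094167)^34 = 1.37529549, so the balance is 25,000 × (1.56813200 − 1.37529549) / (1.56813200 − 1) = $8,485.55.

$8,486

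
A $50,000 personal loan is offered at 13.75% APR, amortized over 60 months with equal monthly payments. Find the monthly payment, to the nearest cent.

At 13.75% the monthly rate is 0.0114583, so the payment is 50,000 × 0.0114583 / (1 − 1.0114583^−60) = $1,156.94.

$1,156.94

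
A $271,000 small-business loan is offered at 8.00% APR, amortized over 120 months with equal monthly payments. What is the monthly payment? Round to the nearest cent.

Monthly rate = 8%/12 = 0.0066667; payment = 271,000 × 0.0066667 / (1 − (1+0.0066667)^−120) = $3,287.98.

$3,287.98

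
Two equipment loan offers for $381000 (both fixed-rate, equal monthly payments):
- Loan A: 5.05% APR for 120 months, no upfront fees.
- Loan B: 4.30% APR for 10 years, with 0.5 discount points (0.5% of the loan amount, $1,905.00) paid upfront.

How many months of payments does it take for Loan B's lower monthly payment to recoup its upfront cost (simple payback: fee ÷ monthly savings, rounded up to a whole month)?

14 months

Loan A: at 5.05% the monthly rate is 0.0042083, so the payment is 381,000 × 0.0042083 / (1 − 1.0042083^−120) = $4,050.41.
Loan B: monthly rate = 4.3%/12 = 0.0035833; payment = 381,000 × 0.0035833 / (1 − (1+0.0035833)^−120) = $3,911.99.
Monthly savings = $4,050.41 − $3,911.99 = $138.42.
Break-even = $1,905.00 / $138.42 = 13.76 → 14 months.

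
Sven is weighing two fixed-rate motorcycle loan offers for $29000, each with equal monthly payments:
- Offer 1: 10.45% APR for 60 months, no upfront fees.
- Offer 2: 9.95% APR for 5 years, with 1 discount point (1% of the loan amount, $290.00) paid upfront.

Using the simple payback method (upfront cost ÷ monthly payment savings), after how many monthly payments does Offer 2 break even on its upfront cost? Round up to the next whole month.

41 months

Offer 1: monthly rate = 10.45%/12 = 0.0087083; payment = 29,000 × 0.0087083 / (1 − (1+0.0087083)^−60) = $622.61.
Offer 2: monthly rate = 9.95%/12 = 0.0082917; payment = 29,000 × 0.0082917 / (1 − (1+0.0082917)^−60) = $615.45.
Monthly savings = $622.61 − $615.45 = $7.16.
Break-even = $290.00 / $7.16 = 40.50 → 41 months.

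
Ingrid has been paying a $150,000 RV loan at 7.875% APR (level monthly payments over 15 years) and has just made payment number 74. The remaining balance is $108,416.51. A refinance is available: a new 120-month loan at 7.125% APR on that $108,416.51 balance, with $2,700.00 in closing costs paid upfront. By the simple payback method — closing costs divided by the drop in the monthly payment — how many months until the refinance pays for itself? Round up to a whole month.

Current payment = 150,000 × 7.875%/12 / (1 − (1+0.0065625)^−180) = $1,422.67.
Refinanced payment = 108,416.51 × 0.0059375 / (1 − (1+0.0059375)^−120) = $1,265.80.
Monthly savings = $1,422.67 − $1,265.80 = $156.87.
Break-even = $2,700.00 / $156.87 = 17.21 → 18 months.

18 months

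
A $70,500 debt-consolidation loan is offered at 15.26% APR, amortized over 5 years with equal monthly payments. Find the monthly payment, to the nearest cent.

$1,686.83

Monthly rate = 15.26%/12 = 0.0127167; payment = 70,500 × 0.0127167 / (1 − (1+0.0127167)^−60) = $1,686.83.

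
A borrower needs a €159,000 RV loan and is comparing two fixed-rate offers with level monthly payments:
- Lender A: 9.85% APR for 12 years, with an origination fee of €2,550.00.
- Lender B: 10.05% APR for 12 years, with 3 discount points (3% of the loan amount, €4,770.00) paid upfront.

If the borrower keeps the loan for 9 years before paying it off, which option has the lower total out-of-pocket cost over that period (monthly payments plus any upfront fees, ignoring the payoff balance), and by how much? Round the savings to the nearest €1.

Lender A: at 9.85% the monthly rate is 0.0082083, so the payment is 159,000 × 0.0082083 / (1 − 1.0082083^−144) = €1,886.42.
Lender B: at 10.05% the monthly rate is 0.0083750, so the payment is 159,000 × 0.0083750 / (1 − 1.0083750^−144) = €1,904.77.
Over 108 months: Lender A costs 108 × €1,886.42 + €2,550.00 = €206,283.36; Lender B costs 108 × €1,904.77 + €4,770.00 = €210,485.16.
Lender A is cheaper by €210,485.16 − €206,283.36 = €4,201.80.

Lender A by €4,202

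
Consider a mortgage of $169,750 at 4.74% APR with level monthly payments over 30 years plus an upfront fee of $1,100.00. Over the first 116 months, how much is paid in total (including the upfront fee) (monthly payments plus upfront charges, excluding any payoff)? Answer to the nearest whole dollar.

$103,699

At 4.74% the monthly rate is 0.0039500, so the payment is 169,750 × 0.0039500 / (1 − 1.0039500^−360) = $884.47.
Total outlay = 116 × $884.47 + $1,100.00 = $103,698.52.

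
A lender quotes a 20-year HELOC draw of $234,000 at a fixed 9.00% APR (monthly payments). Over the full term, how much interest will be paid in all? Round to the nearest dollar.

At 9.00% the monthly rate is 0.0075000, so the payment is 234,000 × 0.0075000 / (1 − 1.0075000^−240) = $2,105.36.
Total paid = 240 × $2,105.36 = $505,286.40; interest = $505,286.40 − $234,000 = $271,286.40.

$271,286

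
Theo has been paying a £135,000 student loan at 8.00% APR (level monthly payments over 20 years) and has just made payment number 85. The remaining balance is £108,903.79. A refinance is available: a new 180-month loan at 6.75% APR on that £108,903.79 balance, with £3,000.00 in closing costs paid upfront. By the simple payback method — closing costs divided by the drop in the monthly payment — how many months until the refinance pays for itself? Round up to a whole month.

Current payment = 135,000 × 8%/12 / (1 − (1+0.0066667)^−240) = £1,129.19.
Refinanced payment = 108,903.79 × 0.0056250 / (1 − (1+0.0056250)^−180) = £963.70.
Monthly savings = £1,129.19 − £963.70 = £165.49.
Break-even = £3,000.00 / £165.49 = 18.13 → 19 months.

19 months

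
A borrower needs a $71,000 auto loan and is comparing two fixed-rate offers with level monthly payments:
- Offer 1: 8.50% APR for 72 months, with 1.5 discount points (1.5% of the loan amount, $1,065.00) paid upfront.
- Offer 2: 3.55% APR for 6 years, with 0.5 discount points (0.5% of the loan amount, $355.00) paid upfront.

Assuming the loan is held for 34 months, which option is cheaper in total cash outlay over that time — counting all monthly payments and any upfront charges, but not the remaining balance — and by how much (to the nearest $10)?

Offer 2 by $6,350

Offer 1: monthly rate = 8.5%/12 = 0.0070833; payment = 71,000 × 0.0070833 / (1 − (1+0.0070833)^−72) = $1,262.27.
Offer 2: monthly rate = 3.55%/12 = 0.0029583; payment = 71,000 × 0.0029583 / (1 − (1+0.0029583)^−72) = $1,096.31.
Over 34 months: Offer 1 costs 34 × $1,262.27 + $1,065.00 = $43,982.18; Offer 2 costs 34 × $1,096.31 + $355.00 = $37,629.54.
Offer 2 is cheaper by $43,982.18 − $37,629.54 = $6,352.64.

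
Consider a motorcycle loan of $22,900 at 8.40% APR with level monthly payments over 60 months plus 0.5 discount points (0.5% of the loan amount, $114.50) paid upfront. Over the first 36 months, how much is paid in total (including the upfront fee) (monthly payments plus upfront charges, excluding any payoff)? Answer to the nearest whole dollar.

Monthly rate = 8.4%/12 = 0.0070000; payment = 22,900 × 0.0070000 / (1 − (1+0.0070000)^−60) = $468.73.
Total outlay = 36 × $468.73 + $114.50 = $16,988.78.

$16,989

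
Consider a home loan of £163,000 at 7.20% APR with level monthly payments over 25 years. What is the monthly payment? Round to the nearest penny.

£1,172.93

At 7.20% the monthly rate is 0.0060000, so the payment is 163,000 × 0.0060000 / (1 − 1.0060000^−300) = £1,172.93.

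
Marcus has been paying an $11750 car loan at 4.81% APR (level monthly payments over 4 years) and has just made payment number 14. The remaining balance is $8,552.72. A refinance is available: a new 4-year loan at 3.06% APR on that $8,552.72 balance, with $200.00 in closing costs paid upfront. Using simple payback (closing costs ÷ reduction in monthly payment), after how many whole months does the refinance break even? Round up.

Current payment = 11,750 × 4.81%/12 / (1 − (1+0.0040083)^−48) = $269.58.
Refinanced payment = 8,552.72 × 0.0025500 / (1 − (1+0.0025500)^−48) = $189.54.
Monthly savings = $269.58 − $189.54 = $80.04.
Break-even = $200.00 / $80.04 = 2.50 → 3 months.

3 months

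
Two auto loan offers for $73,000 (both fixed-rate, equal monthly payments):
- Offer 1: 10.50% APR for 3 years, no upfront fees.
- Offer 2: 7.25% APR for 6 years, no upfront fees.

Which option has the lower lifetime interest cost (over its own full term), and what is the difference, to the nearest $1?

Offer 1 by $4,825

Offer 1: at 10.50% the monthly rate is 0.0087500, so the payment is 73,000 × 0.0087500 / (1 − 1.0087500^−36) = $2,372.68.
Total interest on Offer 1 = 36 × $2,372.68 − $73,000 = $12,416.48.
Offer 2: at 7.25% the monthly rate is 0.0060417, so the payment is 73,000 × 0.0060417 / (1 − 1.0060417^−72) = $1,253.36.
Total interest on Offer 2 = 72 × $1,253.36 − $73,000 = $17,241.92.
Offer 1 is lower by $4,825.44.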